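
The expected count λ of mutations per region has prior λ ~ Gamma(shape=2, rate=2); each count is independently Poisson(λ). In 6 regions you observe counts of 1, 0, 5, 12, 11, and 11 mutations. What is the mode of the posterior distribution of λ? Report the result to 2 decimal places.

Σxᵢ = 1+0+5+12+11+11 = 40, with n = 6.
Posterior ∝ λe^(−2λ) · λ^40e^(−6λ) = λ^41e^(−8λ), i.e. Gamma(shape=42, rate=8).
The mode of a Gamma(a, b) with a ≥ 1 (shape–rate) is (a−1)/b = 41/8 ≈ 5.13.

λ̂_MAP = 5.13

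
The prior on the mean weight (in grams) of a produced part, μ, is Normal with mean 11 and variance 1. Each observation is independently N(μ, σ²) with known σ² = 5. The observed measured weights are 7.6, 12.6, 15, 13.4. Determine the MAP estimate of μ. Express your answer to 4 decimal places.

n = 4; x̄ = (7.6 + 12.6 + 15 + 13.4)/4 = 48.6/4 = 12.15.
For a Normal prior and Normal likelihood with known variance, the posterior is Normal; its mode equals its mean, the precision-weighted average.
Prior precision 1/σ₀² = 1/1 = 1; data precision n/σ² = 4/5 = 0.8.
μ̂ = (1·11 + 0.8·12.15) / (1 + 0.8) = 20.72/1.8 = 518/45 ≈ 11.5111.

μ̂_MAP = 11.5111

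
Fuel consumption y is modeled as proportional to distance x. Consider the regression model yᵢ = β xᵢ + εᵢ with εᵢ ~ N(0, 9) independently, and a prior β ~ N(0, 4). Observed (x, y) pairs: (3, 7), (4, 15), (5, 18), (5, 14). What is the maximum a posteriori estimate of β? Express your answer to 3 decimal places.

β̂_MAP = 3.120

log p(β | y) = −Σ(yᵢ − βxᵢ)²/(2·9) − β²/(2·4) + const.
Setting the derivative to zero: Σxᵢ(yᵢ − βxᵢ)/9 − β/4 = 0, so β = Σxᵢyᵢ / (Σxᵢ² + σ²/τ²).
Σxᵢyᵢ = 3·7 + 4·15 + 5·18 + 5·14 = 241; Σxᵢ² = 75; σ²/τ² = 2.25.
β̂_MAP = 241 / (75 + 2.25) = 241/77.25 ≈ 3.120.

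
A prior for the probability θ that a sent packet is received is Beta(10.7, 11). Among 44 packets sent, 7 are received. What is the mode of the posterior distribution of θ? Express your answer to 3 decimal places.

Prior: Beta(10.7, 11).
Data: 7 successes in 44 trials. The binomial likelihood contributes θ^7(1−θ)^37, so the posterior is Beta(10.7+7, 11+37) = Beta(17.7, 48).
For Beta(a, b) with a, b > 1 the mode is (a−1)/(a+b−2) = 16.7/63.7 ≈ 0.262.

θ̂_MAP = 0.262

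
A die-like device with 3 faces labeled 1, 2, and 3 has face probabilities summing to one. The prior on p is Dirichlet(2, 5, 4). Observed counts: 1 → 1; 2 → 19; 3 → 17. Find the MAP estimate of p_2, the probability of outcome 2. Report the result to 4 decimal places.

MAP estimate: 0.5111

The posterior is Dirichlet(αᵢ + nᵢ) = Dirichlet(3, 24, 21).
For a Dirichlet(a₁,…,a_K) with all aᵢ > 1, the mode has j-th component (aⱼ − 1)/(Σaᵢ − K).
Here Σaᵢ = 48 and K = 3, so p_2 = (24 − 1)/(48 − 3) = 23/45 ≈ 0.5111.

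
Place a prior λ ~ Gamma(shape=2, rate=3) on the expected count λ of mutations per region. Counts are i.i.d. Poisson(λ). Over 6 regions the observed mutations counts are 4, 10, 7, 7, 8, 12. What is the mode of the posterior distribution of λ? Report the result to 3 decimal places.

λ̂_MAP = 5.444

Σxᵢ = 4+10+7+7+8+12 = 48, with n = 6.
Posterior ∝ λe^(−3λ) · λ^48e^(−6λ) = λ^49e^(−9λ), i.e. Gamma(shape=50, rate=9).
The mode of a Gamma(a, b) with a ≥ 1 (shape–rate) is (a−1)/b = 49/9 ≈ 5.444.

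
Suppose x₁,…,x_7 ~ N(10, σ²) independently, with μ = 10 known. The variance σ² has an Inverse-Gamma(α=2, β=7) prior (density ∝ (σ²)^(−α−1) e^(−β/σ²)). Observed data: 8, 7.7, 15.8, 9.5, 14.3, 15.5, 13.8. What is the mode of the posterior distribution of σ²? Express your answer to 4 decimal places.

Sum of squared deviations about the known mean: SS = (8−10)² + (7.7−10)² + (15.8−10)² + (9.5−10)² + (14.3−10)² + (15.5−10)² + (13.8−10)² = 106.36.
The Normal likelihood contributes (σ²)^(−n/2) exp(−SS/(2σ²)), so the posterior is Inverse-Gamma(α + n/2, β + SS/2) = Inverse-Gamma(5.5, 60.18).
The mode of Inverse-Gamma(a, b) is b/(a+1) = 60.18/6.5 ≈ 9.2585.

σ̂²_MAP = 9.2585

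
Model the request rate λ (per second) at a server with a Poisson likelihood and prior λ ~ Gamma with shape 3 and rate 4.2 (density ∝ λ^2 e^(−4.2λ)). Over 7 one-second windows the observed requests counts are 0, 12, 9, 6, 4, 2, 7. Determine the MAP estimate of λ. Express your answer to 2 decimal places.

λ̂_MAP = 3.75

Σxᵢ = 0+12+9+6+4+2+7 = 40, with n = 7.
Posterior ∝ λ^2e^(−4.2λ) · λ^40e^(−7λ) = λ^42e^(−11.2λ), i.e. Gamma(shape=43, rate=11.2).
The mode of a Gamma(a, b) with a ≥ 1 (shape–rate) is (a−1)/b = 42/11.2 ≈ 3.75.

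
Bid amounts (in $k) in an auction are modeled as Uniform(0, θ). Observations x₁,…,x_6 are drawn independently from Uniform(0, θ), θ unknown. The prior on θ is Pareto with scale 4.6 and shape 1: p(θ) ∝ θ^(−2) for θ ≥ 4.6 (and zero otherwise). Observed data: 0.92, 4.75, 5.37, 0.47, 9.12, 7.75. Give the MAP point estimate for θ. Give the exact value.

θ̂_MAP = 9.12

The Uniform(0, θ) likelihood is θ^(−n) for θ ≥ max(xᵢ), zero otherwise. Here max(xᵢ) = 9.12.
Posterior ∝ θ^(−2) · θ^(−6) = θ^(−8) on θ ≥ max(4.6, 9.12) = 9.12.
This density is strictly decreasing in θ, so the posterior mode lies at the lower boundary of the support.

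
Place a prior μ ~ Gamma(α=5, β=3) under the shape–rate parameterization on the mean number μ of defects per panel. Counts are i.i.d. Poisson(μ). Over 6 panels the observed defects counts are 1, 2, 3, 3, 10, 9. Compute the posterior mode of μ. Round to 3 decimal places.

μ̂_MAP = 3.556

Σxᵢ = 1+2+3+3+10+9 = 28, with n = 6.
Posterior ∝ μ^4e^(−3μ) · μ^28e^(−6μ) = μ^32e^(−9μ), i.e. Gamma(shape=33, rate=9).
The mode of a Gamma(a, b) with a ≥ 1 (shape–rate) is (a−1)/b = 32/9 ≈ 3.556.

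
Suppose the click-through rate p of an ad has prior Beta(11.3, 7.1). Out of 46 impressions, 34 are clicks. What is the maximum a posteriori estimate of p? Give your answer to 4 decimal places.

p̂_MAP = 0.7099

Prior: Beta(11.3, 7.1).
Data: 34 successes in 46 trials. The binomial likelihood contributes p^34(1−p)^12, so the posterior is Beta(11.3+34, 7.1+12) = Beta(45.3, 19.1).
For Beta(a, b) with a, b > 1 the mode is (a−1)/(a+b−2) = 44.3/62.4 ≈ 0.7099.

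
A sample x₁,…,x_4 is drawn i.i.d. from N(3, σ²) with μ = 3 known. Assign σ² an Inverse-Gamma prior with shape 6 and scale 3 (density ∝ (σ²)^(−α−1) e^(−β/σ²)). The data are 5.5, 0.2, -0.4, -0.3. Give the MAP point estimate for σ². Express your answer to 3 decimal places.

σ̂²_MAP = 2.363

Sum of squared deviations about the known mean: SS = (5.5−3)² + (0.2−3)² + (-0.4−3)² + (-0.3−3)² = 36.54.
The Normal likelihood contributes (σ²)^(−n/2) exp(−SS/(2σ²)), so the posterior is Inverse-Gamma(α + n/2, β + SS/2) = Inverse-Gamma(8, 21.27).
The mode of Inverse-Gamma(a, b) is b/(a+1) = 21.27/9 ≈ 2.363.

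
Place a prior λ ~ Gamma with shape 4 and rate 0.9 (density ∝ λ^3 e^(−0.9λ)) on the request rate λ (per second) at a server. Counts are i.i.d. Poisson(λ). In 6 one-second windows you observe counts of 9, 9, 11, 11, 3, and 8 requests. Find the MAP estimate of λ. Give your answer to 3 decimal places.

λ̂_MAP = 7.826

Σxᵢ = 9+9+11+11+3+8 = 51, with n = 6.
Posterior ∝ λ^3e^(−0.9λ) · λ^51e^(−6λ) = λ^54e^(−6.9λ), i.e. Gamma(shape=55, rate=6.9).
The mode of a Gamma(a, b) with a ≥ 1 (shape–rate) is (a−1)/b = 54/6.9 ≈ 7.826.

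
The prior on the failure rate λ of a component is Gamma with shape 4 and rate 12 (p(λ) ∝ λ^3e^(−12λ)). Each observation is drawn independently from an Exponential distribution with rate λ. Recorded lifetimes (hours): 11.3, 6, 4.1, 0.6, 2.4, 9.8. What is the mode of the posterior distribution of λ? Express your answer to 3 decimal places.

The Exponential(rate=λ) likelihood is ∝ λ^n e^(−λΣtᵢ). Here n = 6 and Σtᵢ = 11.3 + 6 + 4.1 + 0.6 + 2.4 + 9.8 = 34.2.
Posterior ∝ λ^3e^(−12λ) · λ^6e^(−34.2λ) = λ^9e^(−46.2λ), i.e. Gamma(10, 46.2).
Mode = (a−1)/b = 9/46.2 ≈ 0.195.

λ̂_MAP = 0.195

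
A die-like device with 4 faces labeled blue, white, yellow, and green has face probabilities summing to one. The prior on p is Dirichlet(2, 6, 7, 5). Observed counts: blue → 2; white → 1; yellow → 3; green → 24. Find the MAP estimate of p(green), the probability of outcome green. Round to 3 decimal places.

The posterior is Dirichlet(αᵢ + nᵢ) = Dirichlet(4, 7, 10, 29).
For a Dirichlet(a₁,…,a_K) with all aᵢ > 1, the mode has j-th component (aⱼ − 1)/(Σaᵢ − K).
Here Σaᵢ = 50 and K = 4, so p(green) = (29 − 1)/(50 − 4) = 28/46 ≈ 0.609.

MAP estimate of p(green) = 0.609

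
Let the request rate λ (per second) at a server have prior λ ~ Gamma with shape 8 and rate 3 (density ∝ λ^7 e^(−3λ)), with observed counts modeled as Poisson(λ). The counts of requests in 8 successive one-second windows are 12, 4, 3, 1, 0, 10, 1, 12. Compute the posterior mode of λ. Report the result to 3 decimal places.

Σxᵢ = 12+4+3+1+0+10+1+12 = 43, with n = 8.
Posterior ∝ λ^7e^(−3λ) · λ^43e^(−8λ) = λ^50e^(−11λ), i.e. Gamma(shape=51, rate=11).
The mode of a Gamma(a, b) with a ≥ 1 (shape–rate) is (a−1)/b = 50/11 ≈ 4.545.

λ̂_MAP = 4.545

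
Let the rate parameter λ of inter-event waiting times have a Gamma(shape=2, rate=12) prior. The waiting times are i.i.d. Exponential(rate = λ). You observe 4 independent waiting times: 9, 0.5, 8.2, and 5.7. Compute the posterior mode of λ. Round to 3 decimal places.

The Exponential(rate=λ) likelihood is ∝ λ^n e^(−λΣtᵢ). Here n = 4 and Σtᵢ = 9 + 0.5 + 8.2 + 5.7 = 23.4.
Posterior ∝ λe^(−12λ) · λ^4e^(−23.4λ) = λ^5e^(−35.4λ), i.e. Gamma(6, 35.4).
Mode = (a−1)/b = 5/35.4 ≈ 0.141.

λ̂_MAP = 0.141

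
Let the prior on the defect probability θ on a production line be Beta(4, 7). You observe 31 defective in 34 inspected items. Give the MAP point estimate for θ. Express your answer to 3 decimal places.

Prior: Beta(4, 7).
Data: 31 successes in 34 trials. The binomial likelihood contributes θ^31(1−θ)^3, so the posterior is Beta(4+31, 7+3) = Beta(35, 10).
For Beta(a, b) with a, b > 1 the mode is (a−1)/(a+b−2) = 34/43 ≈ 0.791.

θ̂_MAP = 0.791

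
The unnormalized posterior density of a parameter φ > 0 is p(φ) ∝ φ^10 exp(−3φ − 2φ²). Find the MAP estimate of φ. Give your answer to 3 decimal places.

φ̂_MAP = 1.250

ℓ'(φ) = 10/φ − 3 − 4φ. Setting this to zero and multiplying by φ: 4φ² + 3φ − 10 = 0.
φ = (−3 + √(3² + 4·4·10)) / (2·4) = (−3 + √169) / 8 = (−3 + 13)/8 = 5/4.
ℓ''(φ) = −10/φ² − 4 < 0, confirming a maximum.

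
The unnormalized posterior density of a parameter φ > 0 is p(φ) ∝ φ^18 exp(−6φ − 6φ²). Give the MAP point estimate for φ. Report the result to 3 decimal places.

ℓ'(φ) = 18/φ − 6 − 12φ. Setting this to zero and multiplying by φ: 12φ² + 6φ − 18 = 0.
φ = (−6 + √(6² + 4·12·18)) / (2·12) = (−6 + √900) / 24 = (−6 + 30)/24 = 1.
ℓ''(φ) = −18/φ² − 12 < 0, confirming a maximum.

φ̂_MAP = 1.000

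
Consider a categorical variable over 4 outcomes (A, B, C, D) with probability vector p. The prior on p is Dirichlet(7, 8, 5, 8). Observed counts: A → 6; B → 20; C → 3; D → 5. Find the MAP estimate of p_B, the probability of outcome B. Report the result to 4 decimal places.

MAP estimate of p_B = 0.4655

The posterior is Dirichlet(αᵢ + nᵢ) = Dirichlet(13, 28, 8, 13).
For a Dirichlet(a₁,…,a_K) with all aᵢ > 1, the mode has j-th component (aⱼ − 1)/(Σaᵢ − K).
Here Σaᵢ = 62 and K = 4, so p_B = (28 − 1)/(62 − 4) = 27/58 ≈ 0.4655.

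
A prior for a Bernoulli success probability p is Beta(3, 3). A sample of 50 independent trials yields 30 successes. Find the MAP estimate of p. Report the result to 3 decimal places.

Prior: Beta(3, 3).
Data: 30 successes in 50 trials. The binomial likelihood contributes p^30(1−p)^20, so the posterior is Beta(3+30, 3+20) = Beta(33, 23).
For Beta(a, b) with a, b > 1 the mode is (a−1)/(a+b−2) = 32/54 ≈ 0.593.

p̂_MAP = 0.593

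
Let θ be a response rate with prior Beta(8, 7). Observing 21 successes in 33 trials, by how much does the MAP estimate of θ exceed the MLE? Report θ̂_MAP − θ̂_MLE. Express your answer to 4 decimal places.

Posterior is Beta(29, 19); MAP = (29−1)/(48−2) = 28/46 ≈ 0.60870.
MLE ignores the prior: θ̂_MLE = k/n = 21/33 ≈ 0.63636.
Difference = 28/46 − 21/33 = -7/253 ≈ -0.0277.

MAP − MLE = -0.0277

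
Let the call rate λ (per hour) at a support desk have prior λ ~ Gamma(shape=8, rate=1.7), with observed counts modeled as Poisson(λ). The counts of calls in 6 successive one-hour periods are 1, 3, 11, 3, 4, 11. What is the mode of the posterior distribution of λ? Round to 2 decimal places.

Σxᵢ = 1+3+11+3+4+11 = 33, with n = 6.
Posterior ∝ λ^7e^(−1.7λ) · λ^33e^(−6λ) = λ^40e^(−7.7λ), i.e. Gamma(shape=41, rate=7.7).
The mode of a Gamma(a, b) with a ≥ 1 (shape–rate) is (a−1)/b = 40/7.7 ≈ 5.19.

λ̂_MAP = 5.19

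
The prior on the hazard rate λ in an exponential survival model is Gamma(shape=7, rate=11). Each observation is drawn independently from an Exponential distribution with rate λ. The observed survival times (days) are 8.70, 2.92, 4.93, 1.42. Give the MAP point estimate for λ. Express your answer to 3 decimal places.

The Exponential(rate=λ) likelihood is ∝ λ^n e^(−λΣtᵢ). Here n = 4 and Σtᵢ = 8.70 + 2.92 + 4.93 + 1.42 = 17.97.
Posterior ∝ λ^6e^(−11λ) · λ^4e^(−17.97λ) = λ^10e^(−28.97λ), i.e. Gamma(11, 28.97).
Mode = (a−1)/b = 10/28.97 ≈ 0.345.

λ̂_MAP = 0.345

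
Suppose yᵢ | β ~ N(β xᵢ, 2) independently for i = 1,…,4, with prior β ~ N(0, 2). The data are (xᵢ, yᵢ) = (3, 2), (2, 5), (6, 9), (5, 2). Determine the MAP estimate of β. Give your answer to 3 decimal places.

β̂_MAP = 1.067

log p(β | y) = −Σ(yᵢ − βxᵢ)²/(2·2) − β²/(2·2) + const.
Setting the derivative to zero: Σxᵢ(yᵢ − βxᵢ)/2 − β/2 = 0, so β = Σxᵢyᵢ / (Σxᵢ² + σ²/τ²).
Σxᵢyᵢ = 3·2 + 2·5 + 6·9 + 5·2 = 80; Σxᵢ² = 74; σ²/τ² = 1.
β̂_MAP = 80 / (74 + 1) = 80/75 ≈ 1.067.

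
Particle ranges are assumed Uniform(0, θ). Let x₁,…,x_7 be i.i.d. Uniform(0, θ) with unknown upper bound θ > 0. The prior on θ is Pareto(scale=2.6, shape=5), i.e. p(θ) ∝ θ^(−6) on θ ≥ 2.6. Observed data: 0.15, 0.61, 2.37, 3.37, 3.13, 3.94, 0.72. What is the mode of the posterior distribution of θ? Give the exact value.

The Uniform(0, θ) likelihood is θ^(−n) for θ ≥ max(xᵢ), zero otherwise. Here max(xᵢ) = 3.94.
Posterior ∝ θ^(−6) · θ^(−7) = θ^(−13) on θ ≥ max(2.6, 3.94) = 3.94.
This density is strictly decreasing in θ, so the posterior mode lies at the lower boundary of the support.

θ̂_MAP = 3.94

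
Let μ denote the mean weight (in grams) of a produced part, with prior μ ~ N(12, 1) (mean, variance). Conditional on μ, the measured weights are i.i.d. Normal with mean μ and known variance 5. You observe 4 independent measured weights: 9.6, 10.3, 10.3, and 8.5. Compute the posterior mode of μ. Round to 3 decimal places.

μ̂_MAP = 10.967

n = 4; x̄ = (9.6 + 10.3 + 10.3 + 8.5)/4 = 38.7/4 = 9.675.
For a Normal prior and Normal likelihood with known variance, the posterior is Normal; its mode equals its mean, the precision-weighted average.
Prior precision 1/σ₀² = 1/1 = 1; data precision n/σ² = 4/5 = 0.8.
μ̂ = (1·12 + 0.8·9.675) / (1 + 0.8) = 19.74/1.8 = 329/30 ≈ 10.967.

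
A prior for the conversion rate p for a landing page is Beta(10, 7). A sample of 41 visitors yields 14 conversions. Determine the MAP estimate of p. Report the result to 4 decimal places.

Prior: Beta(10, 7).
Data: 14 successes in 41 trials. The binomial likelihood contributes p^14(1−p)^27, so the posterior is Beta(10+14, 7+27) = Beta(24, 34).
For Beta(a, b) with a, b > 1 the mode is (a−1)/(a+b−2) = 23/56 ≈ 0.4107.

p̂_MAP = 0.4107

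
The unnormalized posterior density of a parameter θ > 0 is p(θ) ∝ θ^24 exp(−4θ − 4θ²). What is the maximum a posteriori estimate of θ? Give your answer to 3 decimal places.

θ̂_MAP = 1.500

ℓ'(θ) = 24/θ − 4 − 8θ. Setting this to zero and multiplying by θ: 8θ² + 4θ − 24 = 0.
θ = (−4 + √(4² + 4·8·24)) / (2·8) = (−4 + √784) / 16 = (−4 + 28)/16 = 3/2.
ℓ''(θ) = −24/θ² − 8 < 0, confirming a maximum.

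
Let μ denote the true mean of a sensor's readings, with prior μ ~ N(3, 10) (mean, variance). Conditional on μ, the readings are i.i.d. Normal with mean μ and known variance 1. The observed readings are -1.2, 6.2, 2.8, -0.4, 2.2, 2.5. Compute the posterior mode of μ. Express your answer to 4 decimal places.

n = 6; x̄ = ((-1.2) + 6.2 + 2.8 + (-0.4) + 2.2 + 2.5)/6 = 12.1/6 = 121/60 ≈ 2.0167.
For a Normal prior and Normal likelihood with known variance, the posterior is Normal; its mode equals its mean, the precision-weighted average.
Prior precision 1/σ₀² = 1/10 = 0.1; data precision n/σ² = 6/1 = 6.
μ̂ = (0.1·3 + 6·(121/60)) / (0.1 + 6) = 12.4/6.1 = 124/61 ≈ 2.0328.

μ̂_MAP = 2.0328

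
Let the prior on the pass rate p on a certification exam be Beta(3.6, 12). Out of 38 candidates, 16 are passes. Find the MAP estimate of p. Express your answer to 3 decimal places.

Prior: Beta(3.6, 12).
Data: 16 successes in 38 trials. The binomial likelihood contributes p^16(1−p)^22, so the posterior is Beta(3.6+16, 12+22) = Beta(19.6, 34).
For Beta(a, b) with a, b > 1 the mode is (a−1)/(a+b−2) = 18.6/51.6 ≈ 0.360.

p̂_MAP = 0.360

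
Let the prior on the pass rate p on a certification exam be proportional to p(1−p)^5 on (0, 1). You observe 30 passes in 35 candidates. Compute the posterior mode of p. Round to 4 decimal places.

p̂_MAP = 0.7561

The prior density ∝ p(1−p)^5 is the kernel of Beta(2, 6).
Data: 30 successes in 35 trials. The binomial likelihood contributes p^30(1−p)^5, so the posterior is Beta(2+30, 6+5) = Beta(32, 11).
For Beta(a, b) with a, b > 1 the mode is (a−1)/(a+b−2) = 31/41 ≈ 0.7561.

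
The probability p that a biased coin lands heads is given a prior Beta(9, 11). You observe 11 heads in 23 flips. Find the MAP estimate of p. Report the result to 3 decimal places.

p̂_MAP = 0.463

Prior: Beta(9, 11).
Data: 11 successes in 23 trials. The binomial likelihood contributes p^11(1−p)^12, so the posterior is Beta(9+11, 11+12) = Beta(20, 23).
For Beta(a, b) with a, b > 1 the mode is (a−1)/(a+b−2) = 19/41 ≈ 0.463.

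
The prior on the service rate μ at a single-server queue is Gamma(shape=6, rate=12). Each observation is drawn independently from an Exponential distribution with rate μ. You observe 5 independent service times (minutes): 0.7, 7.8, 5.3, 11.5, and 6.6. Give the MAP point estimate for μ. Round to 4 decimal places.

The Exponential(rate=μ) likelihood is ∝ μ^n e^(−μΣtᵢ). Here n = 5 and Σtᵢ = 0.7 + 7.8 + 5.3 + 11.5 + 6.6 = 31.9.
Posterior ∝ μ^5e^(−12μ) · μ^5e^(−31.9μ) = μ^10e^(−43.9μ), i.e. Gamma(11, 43.9).
Mode = (a−1)/b = 10/43.9 ≈ 0.2278.

μ̂_MAP = 0.2278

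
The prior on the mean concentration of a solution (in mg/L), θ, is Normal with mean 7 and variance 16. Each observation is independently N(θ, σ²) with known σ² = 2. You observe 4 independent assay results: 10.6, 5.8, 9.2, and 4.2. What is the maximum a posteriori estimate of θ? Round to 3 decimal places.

θ̂_MAP = 7.436

n = 4; x̄ = (10.6 + 5.8 + 9.2 + 4.2)/4 = 29.8/4 = 7.45.
For a Normal prior and Normal likelihood with known variance, the posterior is Normal; its mode equals its mean, the precision-weighted average.
Prior precision 1/σ₀² = 1/16 = 0.0625; data precision n/σ² = 4/2 = 2.
θ̂ = (0.0625·7 + 2·7.45) / (0.0625 + 2) = 15.3375/2.0625 = 409/55 ≈ 7.436.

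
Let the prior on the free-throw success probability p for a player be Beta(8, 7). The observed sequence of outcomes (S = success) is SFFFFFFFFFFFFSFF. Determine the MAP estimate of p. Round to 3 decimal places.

p̂_MAP = 0.310

Prior: Beta(8, 7).
Data: 2 successes in 16 trials (from the sequence). The binomial likelihood contributes p^2(1−p)^14, so the posterior is Beta(8+2, 7+14) = Beta(10, 21).
For Beta(a, b) with a, b > 1 the mode is (a−1)/(a+b−2) = 9/29 ≈ 0.310.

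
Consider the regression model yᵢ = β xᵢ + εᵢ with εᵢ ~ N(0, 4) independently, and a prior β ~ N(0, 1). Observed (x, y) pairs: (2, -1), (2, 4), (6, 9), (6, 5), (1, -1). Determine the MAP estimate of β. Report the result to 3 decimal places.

log p(β | y) = −Σ(yᵢ − βxᵢ)²/(2·4) − β²/(2·1) + const.
Setting the derivative to zero: Σxᵢ(yᵢ − βxᵢ)/4 − β/1 = 0, so β = Σxᵢyᵢ / (Σxᵢ² + σ²/τ²).
Σxᵢyᵢ = 2·(-1) + 2·4 + 6·9 + 6·5 + 1·(-1) = 89; Σxᵢ² = 81; σ²/τ² = 4.
β̂_MAP = 89 / (81 + 4) = 89/85 ≈ 1.047.

β̂_MAP = 1.047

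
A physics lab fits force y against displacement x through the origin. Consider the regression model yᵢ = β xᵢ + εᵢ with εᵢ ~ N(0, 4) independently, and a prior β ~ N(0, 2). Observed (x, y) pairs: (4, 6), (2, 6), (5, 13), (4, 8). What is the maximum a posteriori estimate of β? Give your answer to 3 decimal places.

log p(β | y) = −Σ(yᵢ − βxᵢ)²/(2·4) − β²/(2·2) + const.
Setting the derivative to zero: Σxᵢ(yᵢ − βxᵢ)/4 − β/2 = 0, so β = Σxᵢyᵢ / (Σxᵢ² + σ²/τ²).
Σxᵢyᵢ = 4·6 + 2·6 + 5·13 + 4·8 = 133; Σxᵢ² = 61; σ²/τ² = 2.
β̂_MAP = 133 / (61 + 2) = 133/63 ≈ 2.111.

β̂_MAP = 2.111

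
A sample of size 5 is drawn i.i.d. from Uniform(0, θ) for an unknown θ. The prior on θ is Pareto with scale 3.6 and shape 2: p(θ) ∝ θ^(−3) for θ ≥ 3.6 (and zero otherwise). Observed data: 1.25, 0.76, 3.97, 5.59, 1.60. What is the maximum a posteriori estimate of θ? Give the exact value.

The Uniform(0, θ) likelihood is θ^(−n) for θ ≥ max(xᵢ), zero otherwise. Here max(xᵢ) = 5.59.
Posterior ∝ θ^(−3) · θ^(−5) = θ^(−8) on θ ≥ max(3.6, 5.59) = 5.59.
This density is strictly decreasing in θ, so the posterior mode lies at the lower boundary of the support.

θ̂_MAP = 5.59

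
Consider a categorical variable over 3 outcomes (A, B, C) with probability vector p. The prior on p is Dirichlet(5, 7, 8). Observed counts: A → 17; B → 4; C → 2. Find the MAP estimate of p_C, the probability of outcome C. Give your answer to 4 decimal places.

MAP estimate of p_C = 0.2250

The posterior is Dirichlet(αᵢ + nᵢ) = Dirichlet(22, 11, 10).
For a Dirichlet(a₁,…,a_K) with all aᵢ > 1, the mode has j-th component (aⱼ − 1)/(Σaᵢ − K).
Here Σaᵢ = 43 and K = 3, so p_C = (10 − 1)/(43 − 3) = 9/40 ≈ 0.2250.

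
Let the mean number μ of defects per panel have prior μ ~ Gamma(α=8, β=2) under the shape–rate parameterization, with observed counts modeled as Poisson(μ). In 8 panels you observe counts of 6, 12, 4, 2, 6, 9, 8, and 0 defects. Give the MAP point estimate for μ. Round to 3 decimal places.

μ̂_MAP = 5.400

Σxᵢ = 6+12+4+2+6+9+8+0 = 47, with n = 8.
Posterior ∝ μ^7e^(−2μ) · μ^47e^(−8μ) = μ^54e^(−10μ), i.e. Gamma(shape=55, rate=10).
The mode of a Gamma(a, b) with a ≥ 1 (shape–rate) is (a−1)/b = 54/10 ≈ 5.400.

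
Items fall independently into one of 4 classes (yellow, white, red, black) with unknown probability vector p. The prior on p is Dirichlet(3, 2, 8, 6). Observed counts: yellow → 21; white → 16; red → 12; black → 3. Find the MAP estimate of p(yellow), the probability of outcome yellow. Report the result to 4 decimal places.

The posterior is Dirichlet(αᵢ + nᵢ) = Dirichlet(24, 18, 20, 9).
For a Dirichlet(a₁,…,a_K) with all aᵢ > 1, the mode has j-th component (aⱼ − 1)/(Σaᵢ − K).
Here Σaᵢ = 71 and K = 4, so p(yellow) = (24 − 1)/(71 − 4) = 23/67 ≈ 0.3433.

MAP estimate of p(yellow) = 0.3433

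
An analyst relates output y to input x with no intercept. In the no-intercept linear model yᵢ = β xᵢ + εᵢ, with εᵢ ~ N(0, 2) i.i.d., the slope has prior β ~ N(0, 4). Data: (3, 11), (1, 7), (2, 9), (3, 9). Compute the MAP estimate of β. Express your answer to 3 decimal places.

β̂_MAP = 3.617

log p(β | y) = −Σ(yᵢ − βxᵢ)²/(2·2) − β²/(2·4) + const.
Setting the derivative to zero: Σxᵢ(yᵢ − βxᵢ)/2 − β/4 = 0, so β = Σxᵢyᵢ / (Σxᵢ² + σ²/τ²).
Σxᵢyᵢ = 3·11 + 1·7 + 2·9 + 3·9 = 85; Σxᵢ² = 23; σ²/τ² = 0.5.
β̂_MAP = 85 / (23 + 0.5) = 85/23.5 ≈ 3.617.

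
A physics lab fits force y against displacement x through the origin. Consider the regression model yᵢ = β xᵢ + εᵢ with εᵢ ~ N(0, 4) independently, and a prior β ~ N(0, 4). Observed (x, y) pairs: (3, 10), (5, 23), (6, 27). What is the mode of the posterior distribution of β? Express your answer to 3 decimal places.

β̂_MAP = 4.324

log p(β | y) = −Σ(yᵢ − βxᵢ)²/(2·4) − β²/(2·4) + const.
Setting the derivative to zero: Σxᵢ(yᵢ − βxᵢ)/4 − β/4 = 0, so β = Σxᵢyᵢ / (Σxᵢ² + σ²/τ²).
Σxᵢyᵢ = 3·10 + 5·23 + 6·27 = 307; Σxᵢ² = 70; σ²/τ² = 1.
β̂_MAP = 307 / (70 + 1) = 307/71 ≈ 4.324.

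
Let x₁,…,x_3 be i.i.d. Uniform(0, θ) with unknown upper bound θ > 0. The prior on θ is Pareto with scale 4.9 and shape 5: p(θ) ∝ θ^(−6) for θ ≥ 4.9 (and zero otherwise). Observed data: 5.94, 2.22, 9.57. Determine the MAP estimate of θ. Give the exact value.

θ̂_MAP = 9.57

The Uniform(0, θ) likelihood is θ^(−n) for θ ≥ max(xᵢ), zero otherwise. Here max(xᵢ) = 9.57.
Posterior ∝ θ^(−6) · θ^(−3) = θ^(−9) on θ ≥ max(4.9, 9.57) = 9.57.
This density is strictly decreasing in θ, so the posterior mode lies at the lower boundary of the support.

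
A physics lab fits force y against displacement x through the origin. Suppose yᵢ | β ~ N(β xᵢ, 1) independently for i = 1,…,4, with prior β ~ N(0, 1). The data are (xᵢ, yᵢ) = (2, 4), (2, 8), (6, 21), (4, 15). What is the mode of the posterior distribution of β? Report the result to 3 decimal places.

log p(β | y) = −Σ(yᵢ − βxᵢ)²/(2·1) − β²/(2·1) + const.
Setting the derivative to zero: Σxᵢ(yᵢ − βxᵢ)/1 − β/1 = 0, so β = Σxᵢyᵢ / (Σxᵢ² + σ²/τ²).
Σxᵢyᵢ = 2·4 + 2·8 + 6·21 + 4·15 = 210; Σxᵢ² = 60; σ²/τ² = 1.
β̂_MAP = 210 / (60 + 1) = 210/61 ≈ 3.443.

β̂_MAP = 3.443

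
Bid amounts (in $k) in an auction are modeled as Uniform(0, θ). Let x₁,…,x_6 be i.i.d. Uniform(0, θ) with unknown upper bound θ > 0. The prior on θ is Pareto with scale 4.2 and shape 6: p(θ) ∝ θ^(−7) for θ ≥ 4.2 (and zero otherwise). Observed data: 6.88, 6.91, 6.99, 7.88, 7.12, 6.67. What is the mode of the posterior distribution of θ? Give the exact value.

The Uniform(0, θ) likelihood is θ^(−n) for θ ≥ max(xᵢ), zero otherwise. Here max(xᵢ) = 7.88.
Posterior ∝ θ^(−7) · θ^(−6) = θ^(−13) on θ ≥ max(4.2, 7.88) = 7.88.
This density is strictly decreasing in θ, so the posterior mode lies at the lower boundary of the support.

θ̂_MAP = 7.88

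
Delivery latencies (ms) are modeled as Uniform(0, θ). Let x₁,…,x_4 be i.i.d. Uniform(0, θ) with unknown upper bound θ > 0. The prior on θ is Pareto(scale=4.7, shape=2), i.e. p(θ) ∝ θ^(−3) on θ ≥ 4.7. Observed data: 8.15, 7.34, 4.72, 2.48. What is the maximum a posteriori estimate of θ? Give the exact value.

The Uniform(0, θ) likelihood is θ^(−n) for θ ≥ max(xᵢ), zero otherwise. Here max(xᵢ) = 8.15.
Posterior ∝ θ^(−3) · θ^(−4) = θ^(−7) on θ ≥ max(4.7, 8.15) = 8.15.
This density is strictly decreasing in θ, so the posterior mode lies at the lower boundary of the support.

θ̂_MAP = 8.15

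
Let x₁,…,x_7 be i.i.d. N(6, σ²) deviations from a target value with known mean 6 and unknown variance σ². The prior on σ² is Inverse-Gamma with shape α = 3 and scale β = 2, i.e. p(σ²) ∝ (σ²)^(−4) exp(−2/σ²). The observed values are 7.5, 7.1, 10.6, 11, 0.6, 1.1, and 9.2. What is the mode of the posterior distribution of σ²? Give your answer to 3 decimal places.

σ̂²_MAP = 7.802

Sum of squared deviations about the known mean: SS = (7.5−6)² + (7.1−6)² + (10.6−6)² + (11−6)² + (0.6−6)² + (1.1−6)² + (9.2−6)² = 113.03.
The Normal likelihood contributes (σ²)^(−n/2) exp(−SS/(2σ²)), so the posterior is Inverse-Gamma(α + n/2, β + SS/2) = Inverse-Gamma(6.5, 58.515).
The mode of Inverse-Gamma(a, b) is b/(a+1) = 58.515/7.5 ≈ 7.802.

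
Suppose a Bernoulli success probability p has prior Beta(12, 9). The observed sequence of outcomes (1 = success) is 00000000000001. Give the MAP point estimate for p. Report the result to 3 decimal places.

p̂_MAP = 0.364

Prior: Beta(12, 9).
Data: 1 success in 14 trials (from the sequence). The binomial likelihood contributes p(1−p)^13, so the posterior is Beta(12+1, 9+13) = Beta(13, 22).
For Beta(a, b) with a, b > 1 the mode is (a−1)/(a+b−2) = 12/33 ≈ 0.364.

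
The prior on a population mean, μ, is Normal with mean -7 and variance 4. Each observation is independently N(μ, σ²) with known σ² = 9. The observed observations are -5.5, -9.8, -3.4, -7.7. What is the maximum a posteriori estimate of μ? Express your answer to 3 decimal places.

n = 4; x̄ = ((-5.5) + (-9.8) + (-3.4) + (-7.7))/4 = -26.4/4 = -6.6.
For a Normal prior and Normal likelihood with known variance, the posterior is Normal; its mode equals its mean, the precision-weighted average.
Prior precision 1/σ₀² = 1/4 = 0.25; data precision n/σ² = 4/9.
μ̂ = (0.25·(-7) + (4/9)·(-6.6)) / (0.25 + 4/9) = (-281/60)/(25/36) = -6.744.

μ̂_MAP = -6.744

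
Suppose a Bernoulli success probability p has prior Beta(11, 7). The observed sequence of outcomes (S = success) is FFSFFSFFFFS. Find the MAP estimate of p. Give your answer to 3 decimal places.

p̂_MAP = 0.481

Prior: Beta(11, 7).
Data: 3 successes in 11 trials (from the sequence). The binomial likelihood contributes p^3(1−p)^8, so the posterior is Beta(11+3, 7+8) = Beta(14, 15).
For Beta(a, b) with a, b > 1 the mode is (a−1)/(a+b−2) = 13/27 ≈ 0.481.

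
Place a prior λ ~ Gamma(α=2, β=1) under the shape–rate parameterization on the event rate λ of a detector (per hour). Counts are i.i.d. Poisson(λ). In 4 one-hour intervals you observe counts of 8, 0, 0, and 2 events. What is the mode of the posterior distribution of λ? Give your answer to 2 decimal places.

Σxᵢ = 8+0+0+2 = 10, with n = 4.
Posterior ∝ λe^(−1λ) · λ^10e^(−4λ) = λ^11e^(−5λ), i.e. Gamma(shape=12, rate=5).
The mode of a Gamma(a, b) with a ≥ 1 (shape–rate) is (a−1)/b = 11/5 ≈ 2.20.

λ̂_MAP = 2.20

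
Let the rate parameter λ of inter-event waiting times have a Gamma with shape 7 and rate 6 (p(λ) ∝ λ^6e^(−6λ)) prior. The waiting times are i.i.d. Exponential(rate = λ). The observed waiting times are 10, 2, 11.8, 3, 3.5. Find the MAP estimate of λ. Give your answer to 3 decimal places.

λ̂_MAP = 0.303

The Exponential(rate=λ) likelihood is ∝ λ^n e^(−λΣtᵢ). Here n = 5 and Σtᵢ = 10 + 2 + 11.8 + 3 + 3.5 = 30.3.
Posterior ∝ λ^6e^(−6λ) · λ^5e^(−30.3λ) = λ^11e^(−36.3λ), i.e. Gamma(12, 36.3).
Mode = (a−1)/b = 11/36.3 ≈ 0.303.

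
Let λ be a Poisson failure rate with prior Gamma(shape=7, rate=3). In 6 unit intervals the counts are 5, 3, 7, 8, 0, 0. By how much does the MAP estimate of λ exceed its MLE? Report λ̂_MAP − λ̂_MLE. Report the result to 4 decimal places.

MAP − MLE = -0.6111

Σxᵢ = 23. Posterior is Gamma(30, 9); MAP = (30−1)/9 = 29/9 ≈ 3.22222.
MLE = x̄ = 23/6 ≈ 3.83333.
Difference = 29/9 − 23/6 = -11/18 ≈ -0.6111.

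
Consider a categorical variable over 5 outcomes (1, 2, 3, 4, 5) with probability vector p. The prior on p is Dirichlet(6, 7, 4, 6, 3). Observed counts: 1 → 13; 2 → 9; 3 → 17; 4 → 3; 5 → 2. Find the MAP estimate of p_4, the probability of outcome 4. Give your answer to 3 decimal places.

MAP estimate: 0.123

The posterior is Dirichlet(αᵢ + nᵢ) = Dirichlet(19, 16, 21, 9, 5).
For a Dirichlet(a₁,…,a_K) with all aᵢ > 1, the mode has j-th component (aⱼ − 1)/(Σaᵢ − K).
Here Σaᵢ = 70 and K = 5, so p_4 = (9 − 1)/(70 − 5) = 8/65 ≈ 0.123.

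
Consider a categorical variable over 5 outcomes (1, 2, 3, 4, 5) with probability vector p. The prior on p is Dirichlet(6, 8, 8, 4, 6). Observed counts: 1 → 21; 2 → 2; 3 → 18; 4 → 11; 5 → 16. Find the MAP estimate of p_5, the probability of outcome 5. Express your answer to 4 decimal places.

MAP estimate: 0.2211

The posterior is Dirichlet(αᵢ + nᵢ) = Dirichlet(27, 10, 26, 15, 22).
For a Dirichlet(a₁,…,a_K) with all aᵢ > 1, the mode has j-th component (aⱼ − 1)/(Σaᵢ − K).
Here Σaᵢ = 100 and K = 5, so p_5 = (22 − 1)/(100 − 5) = 21/95 ≈ 0.2211.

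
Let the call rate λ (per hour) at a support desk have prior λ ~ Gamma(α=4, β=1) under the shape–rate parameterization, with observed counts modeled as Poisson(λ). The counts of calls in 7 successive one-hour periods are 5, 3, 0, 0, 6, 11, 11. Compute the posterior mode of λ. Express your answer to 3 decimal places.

Σxᵢ = 5+3+0+0+6+11+11 = 36, with n = 7.
Posterior ∝ λ^3e^(−1λ) · λ^36e^(−7λ) = λ^39e^(−8λ), i.e. Gamma(shape=40, rate=8).
The mode of a Gamma(a, b) with a ≥ 1 (shape–rate) is (a−1)/b = 39/8 ≈ 4.875.

λ̂_MAP = 4.875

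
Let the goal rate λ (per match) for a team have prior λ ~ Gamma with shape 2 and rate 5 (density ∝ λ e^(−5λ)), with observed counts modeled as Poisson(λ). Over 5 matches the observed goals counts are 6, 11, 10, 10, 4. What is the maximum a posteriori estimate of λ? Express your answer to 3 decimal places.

Σxᵢ = 6+11+10+10+4 = 41, with n = 5.
Posterior ∝ λe^(−5λ) · λ^41e^(−5λ) = λ^42e^(−10λ), i.e. Gamma(shape=43, rate=10).
The mode of a Gamma(a, b) with a ≥ 1 (shape–rate) is (a−1)/b = 42/10 ≈ 4.200.

λ̂_MAP = 4.200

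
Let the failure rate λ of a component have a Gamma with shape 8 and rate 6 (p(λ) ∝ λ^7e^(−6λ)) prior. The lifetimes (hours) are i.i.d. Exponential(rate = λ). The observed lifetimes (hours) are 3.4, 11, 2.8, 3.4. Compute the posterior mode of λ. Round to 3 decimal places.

The Exponential(rate=λ) likelihood is ∝ λ^n e^(−λΣtᵢ). Here n = 4 and Σtᵢ = 3.4 + 11 + 2.8 + 3.4 = 20.6.
Posterior ∝ λ^7e^(−6λ) · λ^4e^(−20.6λ) = λ^11e^(−26.6λ), i.e. Gamma(12, 26.6).
Mode = (a−1)/b = 11/26.6 ≈ 0.414.

λ̂_MAP = 0.414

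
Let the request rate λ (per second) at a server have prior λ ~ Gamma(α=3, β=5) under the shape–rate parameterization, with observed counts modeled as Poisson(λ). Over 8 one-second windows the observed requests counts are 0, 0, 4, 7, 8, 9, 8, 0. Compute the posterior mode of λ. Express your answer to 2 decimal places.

Σxᵢ = 0+0+4+7+8+9+8+0 = 36, with n = 8.
Posterior ∝ λ^2e^(−5λ) · λ^36e^(−8λ) = λ^38e^(−13λ), i.e. Gamma(shape=39, rate=13).
The mode of a Gamma(a, b) with a ≥ 1 (shape–rate) is (a−1)/b = 38/13 ≈ 2.92.

λ̂_MAP = 2.92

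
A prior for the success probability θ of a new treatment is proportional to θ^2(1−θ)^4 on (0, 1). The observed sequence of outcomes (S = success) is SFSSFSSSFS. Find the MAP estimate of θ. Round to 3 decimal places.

The prior density ∝ θ^2(1−θ)^4 is the kernel of Beta(3, 5).
Data: 7 successes in 10 trials (from the sequence). The binomial likelihood contributes θ^7(1−θ)^3, so the posterior is Beta(3+7, 5+3) = Beta(10, 8).
For Beta(a, b) with a, b > 1 the mode is (a−1)/(a+b−2) = 9/16 ≈ 0.563.

θ̂_MAP = 0.563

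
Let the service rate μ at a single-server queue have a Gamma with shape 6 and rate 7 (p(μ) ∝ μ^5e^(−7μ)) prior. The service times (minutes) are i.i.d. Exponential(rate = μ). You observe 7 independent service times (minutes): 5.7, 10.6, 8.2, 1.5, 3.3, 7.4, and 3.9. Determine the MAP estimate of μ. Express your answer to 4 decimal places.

μ̂_MAP = 0.2521

The Exponential(rate=μ) likelihood is ∝ μ^n e^(−μΣtᵢ). Here n = 7 and Σtᵢ = 5.7 + 10.6 + 8.2 + 1.5 + 3.3 + 7.4 + 3.9 = 40.6.
Posterior ∝ μ^5e^(−7μ) · μ^7e^(−40.6μ) = μ^12e^(−47.6μ), i.e. Gamma(13, 47.6).
Mode = (a−1)/b = 12/47.6 ≈ 0.2521.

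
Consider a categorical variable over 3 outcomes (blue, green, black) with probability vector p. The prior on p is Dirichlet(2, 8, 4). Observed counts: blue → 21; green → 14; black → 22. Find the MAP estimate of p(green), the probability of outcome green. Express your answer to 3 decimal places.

MAP estimate of p(green) = 0.309

The posterior is Dirichlet(αᵢ + nᵢ) = Dirichlet(23, 22, 26).
For a Dirichlet(a₁,…,a_K) with all aᵢ > 1, the mode has j-th component (aⱼ − 1)/(Σaᵢ − K).
Here Σaᵢ = 71 and K = 3, so p(green) = (22 − 1)/(71 − 3) = 21/68 ≈ 0.309.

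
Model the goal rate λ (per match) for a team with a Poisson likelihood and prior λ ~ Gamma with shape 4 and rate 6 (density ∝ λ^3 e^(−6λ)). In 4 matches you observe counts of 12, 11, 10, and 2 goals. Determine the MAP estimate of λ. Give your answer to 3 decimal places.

Σxᵢ = 12+11+10+2 = 35, with n = 4.
Posterior ∝ λ^3e^(−6λ) · λ^35e^(−4λ) = λ^38e^(−10λ), i.e. Gamma(shape=39, rate=10).
The mode of a Gamma(a, b) with a ≥ 1 (shape–rate) is (a−1)/b = 38/10 ≈ 3.800.

λ̂_MAP = 3.800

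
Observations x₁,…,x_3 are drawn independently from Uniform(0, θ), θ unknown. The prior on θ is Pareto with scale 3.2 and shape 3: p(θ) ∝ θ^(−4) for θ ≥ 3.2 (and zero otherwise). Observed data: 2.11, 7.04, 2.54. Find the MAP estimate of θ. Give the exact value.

The Uniform(0, θ) likelihood is θ^(−n) for θ ≥ max(xᵢ), zero otherwise. Here max(xᵢ) = 7.04.
Posterior ∝ θ^(−4) · θ^(−3) = θ^(−7) on θ ≥ max(3.2, 7.04) = 7.04.
This density is strictly decreasing in θ, so the posterior mode lies at the lower boundary of the support.

θ̂_MAP = 7.04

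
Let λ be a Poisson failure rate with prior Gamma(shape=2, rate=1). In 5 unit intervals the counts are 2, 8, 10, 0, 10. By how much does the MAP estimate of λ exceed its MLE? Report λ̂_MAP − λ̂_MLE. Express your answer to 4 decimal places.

MAP − MLE = -0.8333

Σxᵢ = 30. Posterior is Gamma(32, 6); MAP = (32−1)/6 = 31/6 ≈ 5.16667.
MLE = x̄ = 30/5 ≈ 6.00000.
Difference = 31/6 − 30/5 = -5/6 ≈ -0.8333.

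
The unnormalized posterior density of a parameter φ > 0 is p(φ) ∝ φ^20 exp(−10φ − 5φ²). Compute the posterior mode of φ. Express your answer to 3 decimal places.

φ̂_MAP = 1.000

ℓ'(φ) = 20/φ − 10 − 10φ. Setting this to zero and multiplying by φ: 10φ² + 10φ − 20 = 0.
φ = (−10 + √(10² + 4·10·20)) / (2·10) = (−10 + √900) / 20 = (−10 + 30)/20 = 1.
ℓ''(φ) = −20/φ² − 10 < 0, confirming a maximum.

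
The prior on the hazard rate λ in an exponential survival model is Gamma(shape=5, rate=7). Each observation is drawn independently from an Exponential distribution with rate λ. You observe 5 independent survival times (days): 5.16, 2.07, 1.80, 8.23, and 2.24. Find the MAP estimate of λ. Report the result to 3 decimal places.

λ̂_MAP = 0.340

The Exponential(rate=λ) likelihood is ∝ λ^n e^(−λΣtᵢ). Here n = 5 and Σtᵢ = 5.16 + 2.07 + 1.80 + 8.23 + 2.24 = 19.50.
Posterior ∝ λ^4e^(−7λ) · λ^5e^(−19.50λ) = λ^9e^(−26.50λ), i.e. Gamma(10, 26.50).
Mode = (a−1)/b = 9/26.50 ≈ 0.340.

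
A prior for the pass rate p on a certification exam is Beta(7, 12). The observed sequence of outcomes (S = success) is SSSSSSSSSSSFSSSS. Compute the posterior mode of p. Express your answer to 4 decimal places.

p̂_MAP = 0.6364

Prior: Beta(7, 12).
Data: 15 successes in 16 trials (from the sequence). The binomial likelihood contributes p^15(1−p)^1, so the posterior is Beta(7+15, 12+1) = Beta(22, 13).
For Beta(a, b) with a, b > 1 the mode is (a−1)/(a+b−2) = 21/33 ≈ 0.6364.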